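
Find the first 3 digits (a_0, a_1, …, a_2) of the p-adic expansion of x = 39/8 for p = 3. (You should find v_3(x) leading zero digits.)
(a_0, …, a_2) = (0, 2, 1)

v_3(39/8) = 1, so a_0 = ... = a_0 = 0. Factor out: x = 3^1 · u with u = 13/8 a unit in ℤ_3. Expand u iteratively via a_{v+i} = u_i mod 3, u_{i+1} = (u_i − a_{v+i})/3:
  u_0 = 13/8;  a_1 = 2;  u_1 = (u_0 − 2)/3 = -1/8
  u_1 = -1/8;  a_2 = 1;  u_2 = (u_1 − 1)/3 = -3/8
Digits: (0, 2, 1).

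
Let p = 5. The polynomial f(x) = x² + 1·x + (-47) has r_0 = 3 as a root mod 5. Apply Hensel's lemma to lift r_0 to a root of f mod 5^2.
r_1 = 8 (mod 25)

Hensel: r_{i+1} = r_i − f(r_i)·(f′(r_i))^{-1} mod 5^{i+2}, f′(x) = 2x + 1. Iterate:
  r_0 = 3 (mod 5)
  r_1 = 8 (mod 25)
Final: r = 8 satisfies f(r) ≡ 0 mod 5^2.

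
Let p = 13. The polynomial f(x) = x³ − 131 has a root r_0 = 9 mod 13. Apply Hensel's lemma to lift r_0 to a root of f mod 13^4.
r_3 = 19509 (mod 28561)

Hensel: r_{i+1} = r_i − f(r_i)/f′(r_i) mod 13^{i+2}, where f′(x) = 3x². Iterate:
  r_0 = 9 (mod 13)
  r_1 = 74 (mod 169)
  r_2 = 1933 (mod 2197)
  r_3 = 19509 (mod 28561)
Final: r = 19509 with f(r) ≡ 0 mod 13^4.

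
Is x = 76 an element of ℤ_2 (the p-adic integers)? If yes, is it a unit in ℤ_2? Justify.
x ∈ ℤ_2 but not a unit; v_2(x) = 2 > 0

ℤ_2 = {x ∈ ℚ_2 : v_2(x) ≥ 0} and ℤ_2^× = {x ∈ ℤ_2 : v_2(x) = 0}. Here v_2(76) = v_2(num) − v_2(den) = 2; compare against these criteria.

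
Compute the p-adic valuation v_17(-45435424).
v_17(-45435424) = 5

v_17(n) is the largest exponent k such that 17^k divides n. Factor out: -45435424 = -17^5 · 32. (Sign doesn't affect v_p.) So v_17(-45435424) = 5.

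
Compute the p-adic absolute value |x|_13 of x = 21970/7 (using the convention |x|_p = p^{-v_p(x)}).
|21970/7|_13 = 1/2197

Step 1 — compute v_13(x) by factoring powers of 13 out of the numerator and denominator: v_13(21970/7) = 3. Step 2 — apply |x|_p = p^{-v_p(x)} = 13^{-3} = 1/2197.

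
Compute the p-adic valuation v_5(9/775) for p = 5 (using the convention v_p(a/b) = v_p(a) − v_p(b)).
v_5(9/775) = -2

Factor powers of 5 from the numerator and denominator of the reduced fraction: 9 = 5^0 · 9 and 775 = 5^2 · 31. Apply v_p(a/b) = v_p(a) − v_p(b): v_5(9/775) = 0 − 2 = -2.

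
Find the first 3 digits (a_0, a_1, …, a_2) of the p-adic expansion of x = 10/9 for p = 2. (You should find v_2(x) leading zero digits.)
(a_0, …, a_2) = (0, 1, 0)

v_2(10/9) = 1, so a_0 = ... = a_0 = 0. Factor out: x = 2^1 · u with u = 5/9 a unit in ℤ_2. Expand u iteratively via a_{v+i} = u_i mod 2, u_{i+1} = (u_i − a_{v+i})/2:
  u_0 = 5/9;  a_1 = 1;  u_1 = (u_0 − 1)/2 = -2/9
  u_1 = -2/9;  a_2 = 0;  u_2 = (u_1 − 0)/2 = -1/9
Digits: (0, 1, 0).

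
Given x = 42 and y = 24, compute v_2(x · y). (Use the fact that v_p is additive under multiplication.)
v_2(1008) = 4

v_p(x) = 1 (factor: 42 = 2^1 · 21); v_p(y) = 3 (factor: 24 = 2^3 · 3). Additivity: v_p(xy) = v_p(x) + v_p(y) = 1 + 3 = 4. (Direct check: xy = 1008 = 2^4 · (63).)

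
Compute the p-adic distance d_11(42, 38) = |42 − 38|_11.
d_11(42, 38) = 1

Step 1 — x − y = 42 − 38 = 4. Step 2 — v_11(4) = 0 (factor: 4 = (11^0 · 4); the sign does not affect v_p). Step 3 — |x − y|_11 = 11^{0} = 1.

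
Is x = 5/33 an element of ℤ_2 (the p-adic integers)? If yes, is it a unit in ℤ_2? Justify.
x ∈ ℤ_2^× (unit); v_2(x) = 0

ℤ_2 = {x ∈ ℚ_2 : v_2(x) ≥ 0} and ℤ_2^× = {x ∈ ℤ_2 : v_2(x) = 0}. Here v_2(5/33) = v_2(num) − v_2(den) = 0; compare against these criteria.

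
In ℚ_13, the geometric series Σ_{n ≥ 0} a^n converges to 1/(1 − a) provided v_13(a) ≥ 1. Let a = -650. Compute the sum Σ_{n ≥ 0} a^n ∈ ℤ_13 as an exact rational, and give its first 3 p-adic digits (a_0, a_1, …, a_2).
Σ a^n = 1/(1 − a) = 1/651;  first 3 digits = (1, 2, 0)

v_13(a) = 1 ≥ 1, so the series converges in ℤ_13 to 1/(1 − a) = 1/(1 − (-650)) = 1/651. Expand this rational in ℤ_13: compute digits iteratively via d_i = x_i mod 13, x_{i+1} = (x_i − d_i)/13. The first 3 digits are (1, 2, 0).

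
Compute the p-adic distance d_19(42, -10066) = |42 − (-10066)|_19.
d_19(42, -10066) = 1/361

Step 1 — x − y = 42 − (-10066) = 10108. Step 2 — v_19(10108) = 2 (factor: 10108 = (19^2 · 28); the sign does not affect v_p). Step 3 — |x − y|_19 = 19^{-2} = 1/361.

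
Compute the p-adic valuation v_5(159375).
v_5(159375) = 5

v_5(n) is the largest exponent k such that 5^k divides n. Factor out: 159375 = 5^5 · 51. (Sign doesn't affect v_p.) So v_5(159375) = 5.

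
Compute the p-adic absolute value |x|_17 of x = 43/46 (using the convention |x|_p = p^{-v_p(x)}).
|43/46|_17 = 1

Step 1 — compute v_17(x) by factoring powers of 17 out of the numerator and denominator: v_17(43/46) = 0. Step 2 — apply |x|_p = p^{-v_p(x)} = 17^{0} = 1.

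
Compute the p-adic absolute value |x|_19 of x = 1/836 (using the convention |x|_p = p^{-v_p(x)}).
|1/836|_19 = 19

Step 1 — compute v_19(x) by factoring powers of 19 out of the numerator and denominator: v_19(1/836) = -1. Step 2 — apply |x|_p = p^{-v_p(x)} = 19^{1} = 19.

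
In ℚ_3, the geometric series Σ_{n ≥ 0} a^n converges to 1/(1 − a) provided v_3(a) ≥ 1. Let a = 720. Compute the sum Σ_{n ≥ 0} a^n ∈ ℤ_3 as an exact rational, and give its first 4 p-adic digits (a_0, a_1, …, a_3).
Σ a^n = 1/(1 − a) = -1/719;  first 4 digits = (1, 0, 2, 2)

v_3(a) = 2 ≥ 1, so the series converges in ℤ_3 to 1/(1 − a) = 1/(1 − 720) = -1/719. Expand this rational in ℤ_3: compute digits iteratively via d_i = x_i mod 3, x_{i+1} = (x_i − d_i)/3. The first 4 digits are (1, 0, 2, 2).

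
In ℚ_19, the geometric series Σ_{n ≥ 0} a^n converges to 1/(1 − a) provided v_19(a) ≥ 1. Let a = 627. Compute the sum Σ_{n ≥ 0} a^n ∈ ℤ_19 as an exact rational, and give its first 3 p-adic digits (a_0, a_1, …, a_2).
Σ a^n = 1/(1 − a) = -1/626;  first 3 digits = (1, 14, 7)

v_19(a) = 1 ≥ 1, so the series converges in ℤ_19 to 1/(1 − a) = 1/(1 − 627) = -1/626. Expand this rational in ℤ_19: compute digits iteratively via d_i = x_i mod 19, x_{i+1} = (x_i − d_i)/19. The first 3 digits are (1, 14, 7).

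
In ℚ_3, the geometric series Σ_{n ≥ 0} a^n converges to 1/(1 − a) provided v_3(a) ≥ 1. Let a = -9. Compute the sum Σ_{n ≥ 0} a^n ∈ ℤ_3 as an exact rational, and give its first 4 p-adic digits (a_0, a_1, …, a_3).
Σ a^n = 1/(1 − a) = 1/10;  first 4 digits = (1, 0, 2, 2)

v_3(a) = 2 ≥ 1, so the series converges in ℤ_3 to 1/(1 − a) = 1/(1 − (-9)) = 1/10. Expand this rational in ℤ_3: compute digits iteratively via d_i = x_i mod 3, x_{i+1} = (x_i − d_i)/3. The first 4 digits are (1, 0, 2, 2).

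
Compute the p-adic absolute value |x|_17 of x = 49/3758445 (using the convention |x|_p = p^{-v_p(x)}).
|49/3758445|_17 = 83521

Step 1 — compute v_17(x) by factoring powers of 17 out of the numerator and denominator: v_17(49/3758445) = -4. Step 2 — apply |x|_p = p^{-v_p(x)} = 17^{4} = 83521.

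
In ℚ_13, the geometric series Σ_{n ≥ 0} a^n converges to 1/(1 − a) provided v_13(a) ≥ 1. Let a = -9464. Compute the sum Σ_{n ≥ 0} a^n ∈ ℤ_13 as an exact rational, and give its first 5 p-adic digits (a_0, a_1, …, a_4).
Σ a^n = 1/(1 − a) = 1/9465;  first 5 digits = (1, 0, 9, 8, 2)

v_13(a) = 2 ≥ 1, so the series converges in ℤ_13 to 1/(1 − a) = 1/(1 − (-9464)) = 1/9465. Expand this rational in ℤ_13: compute digits iteratively via d_i = x_i mod 13, x_{i+1} = (x_i − d_i)/13. The first 5 digits are (1, 0, 9, 8, 2).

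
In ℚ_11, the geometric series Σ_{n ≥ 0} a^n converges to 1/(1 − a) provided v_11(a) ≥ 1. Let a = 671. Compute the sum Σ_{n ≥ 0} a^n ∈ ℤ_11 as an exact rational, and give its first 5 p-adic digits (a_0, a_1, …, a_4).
Σ a^n = 1/(1 − a) = -1/670;  first 5 digits = (1, 6, 8, 4, 5)

v_11(a) = 1 ≥ 1, so the series converges in ℤ_11 to 1/(1 − a) = 1/(1 − 671) = -1/670. Expand this rational in ℤ_11: compute digits iteratively via d_i = x_i mod 11, x_{i+1} = (x_i − d_i)/11. The first 5 digits are (1, 6, 8, 4, 5).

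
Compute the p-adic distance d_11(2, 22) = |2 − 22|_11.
d_11(2, 22) = 1

Step 1 — x − y = 2 − 22 = -20. Step 2 — v_11(-20) = 0 (factor: -20 = −(11^0 · 20); the sign does not affect v_p). Step 3 — |x − y|_11 = 11^{0} = 1.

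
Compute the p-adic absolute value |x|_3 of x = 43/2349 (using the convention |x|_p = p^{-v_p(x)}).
|43/2349|_3 = 81

Step 1 — compute v_3(x) by factoring powers of 3 out of the numerator and denominator: v_3(43/2349) = -4. Step 2 — apply |x|_p = p^{-v_p(x)} = 3^{4} = 81.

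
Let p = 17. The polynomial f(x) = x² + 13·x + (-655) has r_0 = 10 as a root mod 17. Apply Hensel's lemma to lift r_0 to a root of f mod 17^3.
r_2 = 3631 (mod 4913)

Hensel: r_{i+1} = r_i − f(r_i)·(f′(r_i))^{-1} mod 17^{i+2}, f′(x) = 2x + 13. Iterate:
  r_0 = 10 (mod 17)
  r_1 = 163 (mod 289)
  r_2 = 3631 (mod 4913)
Final: r = 3631 satisfies f(r) ≡ 0 mod 17^3.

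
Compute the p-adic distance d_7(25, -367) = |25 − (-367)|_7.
d_7(25, -367) = 1/49

Step 1 — x − y = 25 − (-367) = 392. Step 2 — v_7(392) = 2 (factor: 392 = (7^2 · 8); the sign does not affect v_p). Step 3 — |x − y|_7 = 7^{-2} = 1/49.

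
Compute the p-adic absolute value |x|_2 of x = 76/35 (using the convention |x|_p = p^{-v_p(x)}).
|76/35|_2 = 1/4

Step 1 — compute v_2(x) by factoring powers of 2 out of the numerator and denominator: v_2(76/35) = 2. Step 2 — apply |x|_p = p^{-v_p(x)} = 2^{-2} = 1/4.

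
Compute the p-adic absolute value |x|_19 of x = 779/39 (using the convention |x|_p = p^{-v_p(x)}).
|779/39|_19 = 1/19

Step 1 — compute v_19(x) by factoring powers of 19 out of the numerator and denominator: v_19(779/39) = 1. Step 2 — apply |x|_p = p^{-v_p(x)} = 19^{-1} = 1/19.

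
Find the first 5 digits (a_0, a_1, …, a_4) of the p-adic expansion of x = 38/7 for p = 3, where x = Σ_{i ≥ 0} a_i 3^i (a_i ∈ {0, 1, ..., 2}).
(a_0, …, a_4) = (2, 2, 1, 0, 2)

v_3(38/7) = 0 (numerator and denominator both coprime to 3), so x ∈ ℤ_3^×. Compute digits iteratively via a_i = x_i mod 3, x_{i+1} = (x_i − a_i)/3, with x_0 = x:
  x_0 = 38/7;  a_0 = 2;  x_1 = (x_0 − 2)/3 = 8/7
  x_1 = 8/7;  a_1 = 2;  x_2 = (x_1 − 2)/3 = -2/7
  x_2 = -2/7;  a_2 = 1;  x_3 = (x_2 − 1)/3 = -3/7
  x_3 = -3/7;  a_3 = 0;  x_4 = (x_3 − 0)/3 = -1/7
  x_4 = -1/7;  a_4 = 2;  x_5 = (x_4 − 2)/3 = -5/7
Digits: (2, 2, 1, 0, 2).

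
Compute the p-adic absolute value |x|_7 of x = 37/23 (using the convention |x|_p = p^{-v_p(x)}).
|37/23|_7 = 1

Step 1 — compute v_7(x) by factoring powers of 7 out of the numerator and denominator: v_7(37/23) = 0. Step 2 — apply |x|_p = p^{-v_p(x)} = 7^{0} = 1.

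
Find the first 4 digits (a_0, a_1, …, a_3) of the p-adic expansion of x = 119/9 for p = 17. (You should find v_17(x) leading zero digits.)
(a_0, …, a_3) = (0, 14, 3, 13)

v_17(119/9) = 1, so a_0 = ... = a_0 = 0. Factor out: x = 17^1 · u with u = 7/9 a unit in ℤ_17. Expand u iteratively via a_{v+i} = u_i mod 17, u_{i+1} = (u_i − a_{v+i})/17:
  u_0 = 7/9;  a_1 = 14;  u_1 = (u_0 − 14)/17 = -7/9
  u_1 = -7/9;  a_2 = 3;  u_2 = (u_1 − 3)/17 = -2/9
  u_2 = -2/9;  a_3 = 13;  u_3 = (u_2 − 13)/17 = -7/9
Digits: (0, 14, 3, 13).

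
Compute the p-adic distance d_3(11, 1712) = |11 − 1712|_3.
d_3(11, 1712) = 1/243

Step 1 — x − y = 11 − 1712 = -1701. Step 2 — v_3(-1701) = 5 (factor: -1701 = −(3^5 · 7); the sign does not affect v_p). Step 3 — |x − y|_3 = 3^{-5} = 1/243.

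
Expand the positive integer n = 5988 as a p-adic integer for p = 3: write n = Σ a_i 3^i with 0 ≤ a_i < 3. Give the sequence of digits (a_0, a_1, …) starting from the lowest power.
(a_0, a_1, …) = (0, 1, 2, 2, 1, 0, 2, 2)

Repeated division by 3 gives the digits low-to-high: 5988 = 1·3^1 + 2·3^2 + 2·3^3 + 1·3^4 + 2·3^6 + 2·3^7. Digit sequence: (0, 1, 2, 2, 1, 0, 2, 2).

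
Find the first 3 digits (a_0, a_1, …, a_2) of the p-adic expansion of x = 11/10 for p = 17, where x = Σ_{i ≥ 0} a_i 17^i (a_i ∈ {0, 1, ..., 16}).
(a_0, …, a_2) = (13, 1, 5)

v_17(11/10) = 0 (numerator and denominator both coprime to 17), so x ∈ ℤ_17^×. Compute digits iteratively via a_i = x_i mod 17, x_{i+1} = (x_i − a_i)/17, with x_0 = x:
  x_0 = 11/10;  a_0 = 13;  x_1 = (x_0 − 13)/17 = -7/10
  x_1 = -7/10;  a_1 = 1;  x_2 = (x_1 − 1)/17 = -1/10
  x_2 = -1/10;  a_2 = 5;  x_3 = (x_2 − 5)/17 = -3/10
Digits: (13, 1, 5).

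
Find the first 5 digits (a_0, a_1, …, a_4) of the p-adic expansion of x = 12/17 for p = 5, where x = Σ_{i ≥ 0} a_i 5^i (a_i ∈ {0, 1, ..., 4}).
(a_0, …, a_4) = (1, 2, 4, 0, 1)

v_5(12/17) = 0 (numerator and denominator both coprime to 5), so x ∈ ℤ_5^×. Compute digits iteratively via a_i = x_i mod 5, x_{i+1} = (x_i − a_i)/5, with x_0 = x:
  x_0 = 12/17;  a_0 = 1;  x_1 = (x_0 − 1)/5 = -1/17
  x_1 = -1/17;  a_1 = 2;  x_2 = (x_1 − 2)/5 = -7/17
  x_2 = -7/17;  a_2 = 4;  x_3 = (x_2 − 4)/5 = -15/17
  x_3 = -15/17;  a_3 = 0;  x_4 = (x_3 − 0)/5 = -3/17
  x_4 = -3/17;  a_4 = 1;  x_5 = (x_4 − 1)/5 = -4/17
Digits: (1, 2, 4, 0, 1).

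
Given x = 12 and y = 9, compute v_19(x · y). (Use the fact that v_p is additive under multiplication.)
v_19(108) = 0

v_p(x) = 0 (factor: 12 = 19^0 · 12); v_p(y) = 0 (factor: 9 = 19^0 · 9). Additivity: v_p(xy) = v_p(x) + v_p(y) = 0 + 0 = 0. (Direct check: xy = 108 = 19^0 · (108).)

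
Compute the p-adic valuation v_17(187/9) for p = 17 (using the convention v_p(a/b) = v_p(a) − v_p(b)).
v_17(187/9) = 1

Factor powers of 17 from the numerator and denominator of the reduced fraction: 187 = 17^1 · 11 and 9 = 17^0 · 9. Apply v_p(a/b) = v_p(a) − v_p(b): v_17(187/9) = 1 − 0 = 1.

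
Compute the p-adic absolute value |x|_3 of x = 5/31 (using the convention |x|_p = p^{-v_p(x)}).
|5/31|_3 = 1

Step 1 — compute v_3(x) by factoring powers of 3 out of the numerator and denominator: v_3(5/31) = 0. Step 2 — apply |x|_p = p^{-v_p(x)} = 3^{0} = 1.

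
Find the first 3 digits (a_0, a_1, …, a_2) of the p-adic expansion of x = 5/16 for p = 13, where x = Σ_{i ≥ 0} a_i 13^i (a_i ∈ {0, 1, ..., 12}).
(a_0, …, a_2) = (6, 2, 12)

v_13(5/16) = 0 (numerator and denominator both coprime to 13), so x ∈ ℤ_13^×. Compute digits iteratively via a_i = x_i mod 13, x_{i+1} = (x_i − a_i)/13, with x_0 = x:
  x_0 = 5/16;  a_0 = 6;  x_1 = (x_0 − 6)/13 = -7/16
  x_1 = -7/16;  a_1 = 2;  x_2 = (x_1 − 2)/13 = -3/16
  x_2 = -3/16;  a_2 = 12;  x_3 = (x_2 − 12)/13 = -15/16
Digits: (6, 2, 12).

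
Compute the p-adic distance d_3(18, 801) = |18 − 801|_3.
d_3(18, 801) = 1/27

Step 1 — x − y = 18 − 801 = -783. Step 2 — v_3(-783) = 3 (factor: -783 = −(3^3 · 29); the sign does not affect v_p). Step 3 — |x − y|_3 = 3^{-3} = 1/27.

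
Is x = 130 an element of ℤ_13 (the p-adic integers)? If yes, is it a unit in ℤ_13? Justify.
x ∈ ℤ_13 but not a unit; v_13(x) = 1 > 0

ℤ_13 = {x ∈ ℚ_13 : v_13(x) ≥ 0} and ℤ_13^× = {x ∈ ℤ_13 : v_13(x) = 0}. Here v_13(130) = v_13(num) − v_13(den) = 1; compare against these criteria.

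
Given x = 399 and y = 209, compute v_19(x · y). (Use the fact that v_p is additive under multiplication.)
v_19(83391) = 2

v_p(x) = 1 (factor: 399 = 19^1 · 21); v_p(y) = 1 (factor: 209 = 19^1 · 11). Additivity: v_p(xy) = v_p(x) + v_p(y) = 1 + 1 = 2. (Direct check: xy = 83391 = 19^2 · (231).)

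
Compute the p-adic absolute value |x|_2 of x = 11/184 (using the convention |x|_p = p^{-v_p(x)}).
|11/184|_2 = 8

Step 1 — compute v_2(x) by factoring powers of 2 out of the numerator and denominator: v_2(11/184) = -3. Step 2 — apply |x|_p = p^{-v_p(x)} = 2^{3} = 8.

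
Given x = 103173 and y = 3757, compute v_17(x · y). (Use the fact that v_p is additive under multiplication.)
v_17(387620961) = 5

v_p(x) = 3 (factor: 103173 = 17^3 · 21); v_p(y) = 2 (factor: 3757 = 17^2 · 13). Additivity: v_p(xy) = v_p(x) + v_p(y) = 3 + 2 = 5. (Direct check: xy = 387620961 = 17^5 · (273).)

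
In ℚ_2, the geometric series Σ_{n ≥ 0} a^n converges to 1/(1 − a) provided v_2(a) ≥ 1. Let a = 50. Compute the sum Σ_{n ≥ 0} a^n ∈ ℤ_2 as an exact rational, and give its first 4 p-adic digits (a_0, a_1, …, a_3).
Σ a^n = 1/(1 − a) = -1/49;  first 4 digits = (1, 1, 1, 1)

v_2(a) = 1 ≥ 1, so the series converges in ℤ_2 to 1/(1 − a) = 1/(1 − 50) = -1/49. Expand this rational in ℤ_2: compute digits iteratively via d_i = x_i mod 2, x_{i+1} = (x_i − d_i)/2. The first 4 digits are (1, 1, 1, 1).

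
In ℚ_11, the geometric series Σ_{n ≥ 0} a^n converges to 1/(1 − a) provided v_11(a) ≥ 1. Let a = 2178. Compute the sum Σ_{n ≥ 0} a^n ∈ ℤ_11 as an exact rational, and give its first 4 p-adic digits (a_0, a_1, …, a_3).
Σ a^n = 1/(1 − a) = -1/2177;  first 4 digits = (1, 0, 7, 1)

v_11(a) = 2 ≥ 1, so the series converges in ℤ_11 to 1/(1 − a) = 1/(1 − 2178) = -1/2177. Expand this rational in ℤ_11: compute digits iteratively via d_i = x_i mod 11, x_{i+1} = (x_i − d_i)/11. The first 4 digits are (1, 0, 7, 1).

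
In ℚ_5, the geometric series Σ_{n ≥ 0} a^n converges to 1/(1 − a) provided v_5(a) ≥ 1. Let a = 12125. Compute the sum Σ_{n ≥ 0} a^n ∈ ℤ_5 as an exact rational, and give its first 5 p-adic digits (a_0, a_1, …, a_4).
Σ a^n = 1/(1 − a) = -1/12124;  first 5 digits = (1, 0, 0, 2, 4)

v_5(a) = 3 ≥ 1, so the series converges in ℤ_5 to 1/(1 − a) = 1/(1 − 12125) = -1/12124. Expand this rational in ℤ_5: compute digits iteratively via d_i = x_i mod 5, x_{i+1} = (x_i − d_i)/5. The first 5 digits are (1, 0, 0, 2, 4).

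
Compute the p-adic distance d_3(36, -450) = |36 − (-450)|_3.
d_3(36, -450) = 1/243

Step 1 — x − y = 36 − (-450) = 486. Step 2 — v_3(486) = 5 (factor: 486 = (3^5 · 2); the sign does not affect v_p). Step 3 — |x − y|_3 = 3^{-5} = 1/243.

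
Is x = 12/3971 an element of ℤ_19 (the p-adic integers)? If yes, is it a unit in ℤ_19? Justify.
x ∉ ℤ_19 (v_19(x) = -2 < 0)

ℤ_19 = {x ∈ ℚ_19 : v_19(x) ≥ 0} and ℤ_19^× = {x ∈ ℤ_19 : v_19(x) = 0}. Here v_19(12/3971) = v_19(num) − v_19(den) = -2; compare against these criteria.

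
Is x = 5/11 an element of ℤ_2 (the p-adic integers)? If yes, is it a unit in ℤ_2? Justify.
x ∈ ℤ_2^× (unit); v_2(x) = 0

ℤ_2 = {x ∈ ℚ_2 : v_2(x) ≥ 0} and ℤ_2^× = {x ∈ ℤ_2 : v_2(x) = 0}. Here v_2(5/11) = v_2(num) − v_2(den) = 0; compare against these criteria.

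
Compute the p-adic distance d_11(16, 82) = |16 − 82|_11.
d_11(16, 82) = 1/11

Step 1 — x − y = 16 − 82 = -66. Step 2 — v_11(-66) = 1 (factor: -66 = −(11^1 · 6); the sign does not affect v_p). Step 3 — |x − y|_11 = 11^{-1} = 1/11.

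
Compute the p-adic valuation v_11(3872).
v_11(3872) = 2

v_11(n) is the largest exponent k such that 11^k divides n. Factor out: 3872 = 11^2 · 32. (Sign doesn't affect v_p.) So v_11(3872) = 2.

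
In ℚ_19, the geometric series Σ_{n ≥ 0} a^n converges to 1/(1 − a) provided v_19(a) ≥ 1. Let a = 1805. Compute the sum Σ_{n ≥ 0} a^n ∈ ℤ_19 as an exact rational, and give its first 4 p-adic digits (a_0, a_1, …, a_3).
Σ a^n = 1/(1 − a) = -1/1804;  first 4 digits = (1, 0, 5, 0)

v_19(a) = 2 ≥ 1, so the series converges in ℤ_19 to 1/(1 − a) = 1/(1 − 1805) = -1/1804. Expand this rational in ℤ_19: compute digits iteratively via d_i = x_i mod 19, x_{i+1} = (x_i − d_i)/19. The first 4 digits are (1, 0, 5, 0).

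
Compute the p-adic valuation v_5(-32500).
v_5(-32500) = 4

v_5(n) is the largest exponent k such that 5^k divides n. Factor out: -32500 = -5^4 · 52. (Sign doesn't affect v_p.) So v_5(-32500) = 4.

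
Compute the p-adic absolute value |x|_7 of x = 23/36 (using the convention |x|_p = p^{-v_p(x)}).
|23/36|_7 = 1

Step 1 — compute v_7(x) by factoring powers of 7 out of the numerator and denominator: v_7(23/36) = 0. Step 2 — apply |x|_p = p^{-v_p(x)} = 7^{0} = 1.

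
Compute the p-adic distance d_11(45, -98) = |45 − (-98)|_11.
d_11(45, -98) = 1/11

Step 1 — x − y = 45 − (-98) = 143. Step 2 — v_11(143) = 1 (factor: 143 = (11^1 · 13); the sign does not affect v_p). Step 3 — |x − y|_11 = 11^{-1} = 1/11.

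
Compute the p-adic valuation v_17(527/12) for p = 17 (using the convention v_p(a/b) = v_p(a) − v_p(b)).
v_17(527/12) = 1

Factor powers of 17 from the numerator and denominator of the reduced fraction: 527 = 17^1 · 31 and 12 = 17^0 · 12. Apply v_p(a/b) = v_p(a) − v_p(b): v_17(527/12) = 1 − 0 = 1.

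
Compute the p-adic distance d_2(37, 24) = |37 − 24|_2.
d_2(37, 24) = 1

Step 1 — x − y = 37 − 24 = 13. Step 2 — v_2(13) = 0 (factor: 13 = (2^0 · 13); the sign does not affect v_p). Step 3 — |x − y|_2 = 2^{0} = 1.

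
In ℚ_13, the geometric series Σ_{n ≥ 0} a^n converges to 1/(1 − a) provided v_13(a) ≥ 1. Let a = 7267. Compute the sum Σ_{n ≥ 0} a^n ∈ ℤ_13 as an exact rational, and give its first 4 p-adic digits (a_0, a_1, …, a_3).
Σ a^n = 1/(1 − a) = -1/7266;  first 4 digits = (1, 0, 4, 3)

v_13(a) = 2 ≥ 1, so the series converges in ℤ_13 to 1/(1 − a) = 1/(1 − 7267) = -1/7266. Expand this rational in ℤ_13: compute digits iteratively via d_i = x_i mod 13, x_{i+1} = (x_i − d_i)/13. The first 4 digits are (1, 0, 4, 3).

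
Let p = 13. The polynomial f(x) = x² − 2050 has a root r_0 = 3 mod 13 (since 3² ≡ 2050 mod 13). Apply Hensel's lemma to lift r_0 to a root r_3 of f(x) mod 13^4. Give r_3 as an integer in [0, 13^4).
r_3 = 16708 (mod 28561)

Hensel's recurrence: r_{i+1} = r_i − f(r_i)·(f′(r_i))^{-1} mod 13^{i+2}, with f′(x) = 2x. Iterate:
  r_0 = 3 (mod 13)
  r_1 = 146 (mod 169)
  r_2 = 1329 (mod 2197)
  r_3 = 16708 (mod 28561)
Final: r_3 = 16708, and one checks f(r_3) ≡ 0 mod 13^4.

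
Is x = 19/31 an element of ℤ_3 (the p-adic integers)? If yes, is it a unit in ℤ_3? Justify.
x ∈ ℤ_3^× (unit); v_3(x) = 0

ℤ_3 = {x ∈ ℚ_3 : v_3(x) ≥ 0} and ℤ_3^× = {x ∈ ℤ_3 : v_3(x) = 0}. Here v_3(19/31) = v_3(num) − v_3(den) = 0; compare against these criteria.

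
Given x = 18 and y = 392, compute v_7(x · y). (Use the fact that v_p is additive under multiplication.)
v_7(7056) = 2

v_p(x) = 0 (factor: 18 = 7^0 · 18); v_p(y) = 2 (factor: 392 = 7^2 · 8). Additivity: v_p(xy) = v_p(x) + v_p(y) = 0 + 2 = 2. (Direct check: xy = 7056 = 7^2 · (144).)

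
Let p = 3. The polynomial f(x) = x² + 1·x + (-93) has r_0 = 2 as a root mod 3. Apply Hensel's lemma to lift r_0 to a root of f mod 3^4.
r_3 = 77 (mod 81)

Hensel: r_{i+1} = r_i − f(r_i)·(f′(r_i))^{-1} mod 3^{i+2}, f′(x) = 2x + 1. Iterate:
  r_0 = 2 (mod 3)
  r_1 = 5 (mod 9)
  r_2 = 23 (mod 27)
  r_3 = 77 (mod 81)
Final: r = 77 satisfies f(r) ≡ 0 mod 3^4.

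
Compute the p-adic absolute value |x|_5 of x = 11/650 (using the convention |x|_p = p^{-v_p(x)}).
|11/650|_5 = 25

Step 1 — compute v_5(x) by factoring powers of 5 out of the numerator and denominator: v_5(11/650) = -2. Step 2 — apply |x|_p = p^{-v_p(x)} = 5^{2} = 25.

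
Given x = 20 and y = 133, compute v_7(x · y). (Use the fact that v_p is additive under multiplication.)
v_7(2660) = 1

v_p(x) = 0 (factor: 20 = 7^0 · 20); v_p(y) = 1 (factor: 133 = 7^1 · 19). Additivity: v_p(xy) = v_p(x) + v_p(y) = 0 + 1 = 1. (Direct check: xy = 2660 = 7^1 · (380).)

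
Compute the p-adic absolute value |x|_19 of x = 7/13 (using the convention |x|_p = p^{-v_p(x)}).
|7/13|_19 = 1

Step 1 — compute v_19(x) by factoring powers of 19 out of the numerator and denominator: v_19(7/13) = 0. Step 2 — apply |x|_p = p^{-v_p(x)} = 19^{0} = 1.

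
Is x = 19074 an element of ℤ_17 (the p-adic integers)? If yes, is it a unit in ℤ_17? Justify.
x ∈ ℤ_17 but not a unit; v_17(x) = 2 > 0

ℤ_17 = {x ∈ ℚ_17 : v_17(x) ≥ 0} and ℤ_17^× = {x ∈ ℤ_17 : v_17(x) = 0}. Here v_17(19074) = v_17(num) − v_17(den) = 2; compare against these criteria.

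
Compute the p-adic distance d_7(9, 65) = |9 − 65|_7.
d_7(9, 65) = 1/7

Step 1 — x − y = 9 − 65 = -56. Step 2 — v_7(-56) = 1 (factor: -56 = −(7^1 · 8); the sign does not affect v_p). Step 3 — |x − y|_7 = 7^{-1} = 1/7.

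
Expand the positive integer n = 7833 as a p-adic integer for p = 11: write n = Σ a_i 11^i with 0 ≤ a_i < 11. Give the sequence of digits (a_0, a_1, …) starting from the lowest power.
(a_0, a_1, …) = (1, 8, 9, 5)

Repeated division by 11 gives the digits low-to-high: 7833 = 1 + 8·11^1 + 9·11^2 + 5·11^3. Digit sequence: (1, 8, 9, 5).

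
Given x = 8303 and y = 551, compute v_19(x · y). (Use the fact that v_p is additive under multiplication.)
v_19(4574953) = 3

v_p(x) = 2 (factor: 8303 = 19^2 · 23); v_p(y) = 1 (factor: 551 = 19^1 · 29). Additivity: v_p(xy) = v_p(x) + v_p(y) = 2 + 1 = 3. (Direct check: xy = 4574953 = 19^3 · (667).)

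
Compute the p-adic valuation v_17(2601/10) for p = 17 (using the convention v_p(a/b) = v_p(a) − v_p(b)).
v_17(2601/10) = 2

Factor powers of 17 from the numerator and denominator of the reduced fraction: 2601 = 17^2 · 9 and 10 = 17^0 · 10. Apply v_p(a/b) = v_p(a) − v_p(b): v_17(2601/10) = 2 − 0 = 2.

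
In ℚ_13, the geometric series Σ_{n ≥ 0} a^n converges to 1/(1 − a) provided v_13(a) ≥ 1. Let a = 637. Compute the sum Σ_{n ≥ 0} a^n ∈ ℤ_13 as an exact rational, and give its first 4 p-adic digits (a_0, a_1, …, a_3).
Σ a^n = 1/(1 − a) = -1/636;  first 4 digits = (1, 10, 12, 1)

v_13(a) = 1 ≥ 1, so the series converges in ℤ_13 to 1/(1 − a) = 1/(1 − 637) = -1/636. Expand this rational in ℤ_13: compute digits iteratively via d_i = x_i mod 13, x_{i+1} = (x_i − d_i)/13. The first 4 digits are (1, 10, 12, 1).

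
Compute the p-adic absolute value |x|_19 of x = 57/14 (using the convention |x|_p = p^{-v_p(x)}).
|57/14|_19 = 1/19

Step 1 — compute v_19(x) by factoring powers of 19 out of the numerator and denominator: v_19(57/14) = 1. Step 2 — apply |x|_p = p^{-v_p(x)} = 19^{-1} = 1/19.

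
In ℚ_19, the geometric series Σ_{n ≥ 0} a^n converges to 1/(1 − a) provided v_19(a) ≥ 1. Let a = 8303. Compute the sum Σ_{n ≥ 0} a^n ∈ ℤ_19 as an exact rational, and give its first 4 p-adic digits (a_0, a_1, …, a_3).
Σ a^n = 1/(1 − a) = -1/8302;  first 4 digits = (1, 0, 4, 1)

v_19(a) = 2 ≥ 1, so the series converges in ℤ_19 to 1/(1 − a) = 1/(1 − 8303) = -1/8302. Expand this rational in ℤ_19: compute digits iteratively via d_i = x_i mod 19, x_{i+1} = (x_i − d_i)/19. The first 4 digits are (1, 0, 4, 1).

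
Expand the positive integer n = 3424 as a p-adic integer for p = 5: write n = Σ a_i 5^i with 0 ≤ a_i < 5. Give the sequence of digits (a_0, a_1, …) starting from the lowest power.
(a_0, a_1, …) = (4, 4, 1, 2, 0, 1)

Repeated division by 5 gives the digits low-to-high: 3424 = 4 + 4·5^1 + 1·5^2 + 2·5^3 + 1·5^5. Digit sequence: (4, 4, 1, 2, 0, 1).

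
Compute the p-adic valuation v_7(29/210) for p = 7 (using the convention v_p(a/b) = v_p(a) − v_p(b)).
v_7(29/210) = -1

Factor powers of 7 from the numerator and denominator of the reduced fraction: 29 = 7^0 · 29 and 210 = 7^1 · 30. Apply v_p(a/b) = v_p(a) − v_p(b): v_7(29/210) = 0 − 1 = -1.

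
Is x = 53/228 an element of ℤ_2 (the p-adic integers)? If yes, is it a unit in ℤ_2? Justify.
x ∉ ℤ_2 (v_2(x) = -2 < 0)

ℤ_2 = {x ∈ ℚ_2 : v_2(x) ≥ 0} and ℤ_2^× = {x ∈ ℤ_2 : v_2(x) = 0}. Here v_2(53/228) = v_2(num) − v_2(den) = -2; compare against these criteria.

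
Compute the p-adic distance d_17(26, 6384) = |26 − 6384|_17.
d_17(26, 6384) = 1/289

Step 1 — x − y = 26 − 6384 = -6358. Step 2 — v_17(-6358) = 2 (factor: -6358 = −(17^2 · 22); the sign does not affect v_p). Step 3 — |x − y|_17 = 17^{-2} = 1/289.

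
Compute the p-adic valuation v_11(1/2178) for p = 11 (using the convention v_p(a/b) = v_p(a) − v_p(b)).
v_11(1/2178) = -2

Factor powers of 11 from the numerator and denominator of the reduced fraction: 1 = 11^0 · 1 and 2178 = 11^2 · 18. Apply v_p(a/b) = v_p(a) − v_p(b): v_11(1/2178) = 0 − 2 = -2.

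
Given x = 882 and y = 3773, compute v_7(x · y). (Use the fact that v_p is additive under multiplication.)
v_7(3327786) = 5

v_p(x) = 2 (factor: 882 = 7^2 · 18); v_p(y) = 3 (factor: 3773 = 7^3 · 11). Additivity: v_p(xy) = v_p(x) + v_p(y) = 2 + 3 = 5. (Direct check: xy = 3327786 = 7^5 · (198).)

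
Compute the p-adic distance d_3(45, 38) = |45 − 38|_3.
d_3(45, 38) = 1

Step 1 — x − y = 45 − 38 = 7. Step 2 — v_3(7) = 0 (factor: 7 = (3^0 · 7); the sign does not affect v_p). Step 3 — |x − y|_3 = 3^{0} = 1.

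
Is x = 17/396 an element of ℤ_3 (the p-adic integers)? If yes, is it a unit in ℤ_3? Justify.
x ∉ ℤ_3 (v_3(x) = -2 < 0)

ℤ_3 = {x ∈ ℚ_3 : v_3(x) ≥ 0} and ℤ_3^× = {x ∈ ℤ_3 : v_3(x) = 0}. Here v_3(17/396) = v_3(num) − v_3(den) = -2; compare against these criteria.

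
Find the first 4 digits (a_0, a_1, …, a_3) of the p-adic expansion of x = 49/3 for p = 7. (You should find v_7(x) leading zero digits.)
(a_0, …, a_3) = (0, 0, 5, 4)

v_7(49/3) = 2, so a_0 = ... = a_1 = 0. Factor out: x = 7^2 · u with u = 1/3 a unit in ℤ_7. Expand u iteratively via a_{v+i} = u_i mod 7, u_{i+1} = (u_i − a_{v+i})/7:
  u_0 = 1/3;  a_2 = 5;  u_1 = (u_0 − 5)/7 = -2/3
  u_1 = -2/3;  a_3 = 4;  u_2 = (u_1 − 4)/7 = -2/3
Digits: (0, 0, 5, 4).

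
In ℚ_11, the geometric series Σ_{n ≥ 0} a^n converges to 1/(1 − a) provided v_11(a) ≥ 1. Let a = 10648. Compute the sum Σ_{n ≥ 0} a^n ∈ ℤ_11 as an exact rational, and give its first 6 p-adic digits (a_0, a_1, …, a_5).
Σ a^n = 1/(1 − a) = -1/10647;  first 6 digits = (1, 0, 0, 8, 0, 0)

v_11(a) = 3 ≥ 1, so the series converges in ℤ_11 to 1/(1 − a) = 1/(1 − 10648) = -1/10647. Expand this rational in ℤ_11: compute digits iteratively via d_i = x_i mod 11, x_{i+1} = (x_i − d_i)/11. The first 6 digits are (1, 0, 0, 8, 0, 0).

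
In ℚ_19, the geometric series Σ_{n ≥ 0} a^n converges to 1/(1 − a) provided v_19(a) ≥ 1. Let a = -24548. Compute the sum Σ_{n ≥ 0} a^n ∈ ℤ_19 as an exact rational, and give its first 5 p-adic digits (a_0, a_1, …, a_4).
Σ a^n = 1/(1 − a) = 1/24549;  first 5 digits = (1, 0, 8, 15, 6)

v_19(a) = 2 ≥ 1, so the series converges in ℤ_19 to 1/(1 − a) = 1/(1 − (-24548)) = 1/24549. Expand this rational in ℤ_19: compute digits iteratively via d_i = x_i mod 19, x_{i+1} = (x_i − d_i)/19. The first 5 digits are (1, 0, 8, 15, 6).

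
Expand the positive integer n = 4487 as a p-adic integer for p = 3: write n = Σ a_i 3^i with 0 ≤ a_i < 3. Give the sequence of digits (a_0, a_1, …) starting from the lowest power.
(a_0, a_1, …) = (2, 1, 0, 1, 1, 0, 0, 2)

Repeated division by 3 gives the digits low-to-high: 4487 = 2 + 1·3^1 + 1·3^3 + 1·3^4 + 2·3^7. Digit sequence: (2, 1, 0, 1, 1, 0, 0, 2).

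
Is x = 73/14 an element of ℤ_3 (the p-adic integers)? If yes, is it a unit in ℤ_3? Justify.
x ∈ ℤ_3^× (unit); v_3(x) = 0

ℤ_3 = {x ∈ ℚ_3 : v_3(x) ≥ 0} and ℤ_3^× = {x ∈ ℤ_3 : v_3(x) = 0}. Here v_3(73/14) = v_3(num) − v_3(den) = 0; compare against these criteria.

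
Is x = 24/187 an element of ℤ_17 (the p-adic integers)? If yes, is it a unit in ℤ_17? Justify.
x ∉ ℤ_17 (v_17(x) = -1 < 0)

ℤ_17 = {x ∈ ℚ_17 : v_17(x) ≥ 0} and ℤ_17^× = {x ∈ ℤ_17 : v_17(x) = 0}. Here v_17(24/187) = v_17(num) − v_17(den) = -1; compare against these criteria.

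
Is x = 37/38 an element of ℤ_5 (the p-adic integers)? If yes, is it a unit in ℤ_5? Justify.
x ∈ ℤ_5^× (unit); v_5(x) = 0

ℤ_5 = {x ∈ ℚ_5 : v_5(x) ≥ 0} and ℤ_5^× = {x ∈ ℤ_5 : v_5(x) = 0}. Here v_5(37/38) = v_5(num) − v_5(den) = 0; compare against these criteria.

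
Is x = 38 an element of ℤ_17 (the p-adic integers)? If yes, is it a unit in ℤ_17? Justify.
x ∈ ℤ_17^× (unit); v_17(x) = 0

ℤ_17 = {x ∈ ℚ_17 : v_17(x) ≥ 0} and ℤ_17^× = {x ∈ ℤ_17 : v_17(x) = 0}. Here v_17(38) = v_17(num) − v_17(den) = 0; compare against these criteria.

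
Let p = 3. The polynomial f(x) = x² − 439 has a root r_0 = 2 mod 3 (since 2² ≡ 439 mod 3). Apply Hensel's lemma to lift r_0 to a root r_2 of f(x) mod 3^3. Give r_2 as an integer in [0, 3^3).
r_2 = 14 (mod 27)

Hensel's recurrence: r_{i+1} = r_i − f(r_i)·(f′(r_i))^{-1} mod 3^{i+2}, with f′(x) = 2x. Iterate:
  r_0 = 2 (mod 3)
  r_1 = 5 (mod 9)
  r_2 = 14 (mod 27)
Final: r_2 = 14, and one checks f(r_2) ≡ 0 mod 3^3.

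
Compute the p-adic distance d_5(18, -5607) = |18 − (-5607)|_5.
d_5(18, -5607) = 1/625

Step 1 — x − y = 18 − (-5607) = 5625. Step 2 — v_5(5625) = 4 (factor: 5625 = (5^4 · 9); the sign does not affect v_p). Step 3 — |x − y|_5 = 5^{-4} = 1/625.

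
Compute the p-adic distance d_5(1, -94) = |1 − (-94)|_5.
d_5(1, -94) = 1/5

Step 1 — x − y = 1 − (-94) = 95. Step 2 — v_5(95) = 1 (factor: 95 = (5^1 · 19); the sign does not affect v_p). Step 3 — |x − y|_5 = 5^{-1} = 1/5.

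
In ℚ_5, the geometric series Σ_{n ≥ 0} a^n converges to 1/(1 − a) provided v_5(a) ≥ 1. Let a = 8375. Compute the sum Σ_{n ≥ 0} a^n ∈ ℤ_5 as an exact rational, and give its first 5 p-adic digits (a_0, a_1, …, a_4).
Σ a^n = 1/(1 − a) = -1/8374;  first 5 digits = (1, 0, 0, 2, 3)

v_5(a) = 3 ≥ 1, so the series converges in ℤ_5 to 1/(1 − a) = 1/(1 − 8375) = -1/8374. Expand this rational in ℤ_5: compute digits iteratively via d_i = x_i mod 5, x_{i+1} = (x_i − d_i)/5. The first 5 digits are (1, 0, 0, 2, 3).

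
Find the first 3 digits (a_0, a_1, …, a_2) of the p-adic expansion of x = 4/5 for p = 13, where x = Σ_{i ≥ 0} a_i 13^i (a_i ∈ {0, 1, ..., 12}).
(a_0, …, a_2) = (6, 10, 7)

v_13(4/5) = 0 (numerator and denominator both coprime to 13), so x ∈ ℤ_13^×. Compute digits iteratively via a_i = x_i mod 13, x_{i+1} = (x_i − a_i)/13, with x_0 = x:
  x_0 = 4/5;  a_0 = 6;  x_1 = (x_0 − 6)/13 = -2/5
  x_1 = -2/5;  a_1 = 10;  x_2 = (x_1 − 10)/13 = -4/5
  x_2 = -4/5;  a_2 = 7;  x_3 = (x_2 − 7)/13 = -3/5
Digits: (6, 10, 7).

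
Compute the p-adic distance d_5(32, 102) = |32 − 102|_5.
d_5(32, 102) = 1/5

Step 1 — x − y = 32 − 102 = -70. Step 2 — v_5(-70) = 1 (factor: -70 = −(5^1 · 14); the sign does not affect v_p). Step 3 — |x − y|_5 = 5^{-1} = 1/5.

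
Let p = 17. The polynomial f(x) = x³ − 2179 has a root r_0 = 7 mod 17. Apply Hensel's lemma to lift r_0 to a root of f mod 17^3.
r_2 = 279 (mod 4913)

Hensel: r_{i+1} = r_i − f(r_i)/f′(r_i) mod 17^{i+2}, where f′(x) = 3x². Iterate:
  r_0 = 7 (mod 17)
  r_1 = 279 (mod 289)
  r_2 = 279 (mod 4913)
Final: r = 279 with f(r) ≡ 0 mod 17^3.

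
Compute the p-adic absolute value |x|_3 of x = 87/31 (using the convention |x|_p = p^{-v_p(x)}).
|87/31|_3 = 1/3

Step 1 — compute v_3(x) by factoring powers of 3 out of the numerator and denominator: v_3(87/31) = 1. Step 2 — apply |x|_p = p^{-v_p(x)} = 3^{-1} = 1/3.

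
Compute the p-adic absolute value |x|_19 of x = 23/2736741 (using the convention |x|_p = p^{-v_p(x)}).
|23/2736741|_19 = 130321

Step 1 — compute v_19(x) by factoring powers of 19 out of the numerator and denominator: v_19(23/2736741) = -4. Step 2 — apply |x|_p = p^{-v_p(x)} = 19^{4} = 130321.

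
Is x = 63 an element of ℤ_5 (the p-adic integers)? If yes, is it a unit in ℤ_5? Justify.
x ∈ ℤ_5^× (unit); v_5(x) = 0

ℤ_5 = {x ∈ ℚ_5 : v_5(x) ≥ 0} and ℤ_5^× = {x ∈ ℤ_5 : v_5(x) = 0}. Here v_5(63) = v_5(num) − v_5(den) = 0; compare against these criteria.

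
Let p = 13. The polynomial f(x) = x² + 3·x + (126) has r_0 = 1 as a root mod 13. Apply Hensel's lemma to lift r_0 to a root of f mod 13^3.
r_2 = 1158 (mod 2197)

Hensel: r_{i+1} = r_i − f(r_i)·(f′(r_i))^{-1} mod 13^{i+2}, f′(x) = 2x + 3. Iterate:
  r_0 = 1 (mod 13)
  r_1 = 144 (mod 169)
  r_2 = 1158 (mod 2197)
Final: r = 1158 satisfies f(r) ≡ 0 mod 13^3.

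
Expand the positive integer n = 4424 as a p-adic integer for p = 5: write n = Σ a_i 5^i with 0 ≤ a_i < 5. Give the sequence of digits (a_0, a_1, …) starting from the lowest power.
(a_0, a_1, …) = (4, 4, 1, 0, 2, 1)

Repeated division by 5 gives the digits low-to-high: 4424 = 4 + 4·5^1 + 1·5^2 + 2·5^4 + 1·5^5. Digit sequence: (4, 4, 1, 0, 2, 1).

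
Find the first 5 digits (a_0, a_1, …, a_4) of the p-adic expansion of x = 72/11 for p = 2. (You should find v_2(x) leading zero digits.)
(a_0, …, a_4) = (0, 0, 0, 1, 1)

v_2(72/11) = 3, so a_0 = ... = a_2 = 0. Factor out: x = 2^3 · u with u = 9/11 a unit in ℤ_2. Expand u iteratively via a_{v+i} = u_i mod 2, u_{i+1} = (u_i − a_{v+i})/2:
  u_0 = 9/11;  a_3 = 1;  u_1 = (u_0 − 1)/2 = -1/11
  u_1 = -1/11;  a_4 = 1;  u_2 = (u_1 − 1)/2 = -6/11
Digits: (0, 0, 0, 1, 1).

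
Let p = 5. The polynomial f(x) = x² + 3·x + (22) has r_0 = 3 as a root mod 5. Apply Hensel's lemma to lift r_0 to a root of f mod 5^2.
r_1 = 18 (mod 25)

Hensel: r_{i+1} = r_i − f(r_i)·(f′(r_i))^{-1} mod 5^{i+2}, f′(x) = 2x + 3. Iterate:
  r_0 = 3 (mod 5)
  r_1 = 18 (mod 25)
Final: r = 18 satisfies f(r) ≡ 0 mod 5^2.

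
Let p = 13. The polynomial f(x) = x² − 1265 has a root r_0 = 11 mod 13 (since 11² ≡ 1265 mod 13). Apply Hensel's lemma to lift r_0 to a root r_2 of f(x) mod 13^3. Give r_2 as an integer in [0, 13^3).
r_2 = 739 (mod 2197)

Hensel's recurrence: r_{i+1} = r_i − f(r_i)·(f′(r_i))^{-1} mod 13^{i+2}, with f′(x) = 2x. Iterate:
  r_0 = 11 (mod 13)
  r_1 = 63 (mod 169)
  r_2 = 739 (mod 2197)
Final: r_2 = 739, and one checks f(r_2) ≡ 0 mod 13^3.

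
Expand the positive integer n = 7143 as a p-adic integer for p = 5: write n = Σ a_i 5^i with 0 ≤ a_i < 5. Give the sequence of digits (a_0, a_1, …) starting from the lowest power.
(a_0, a_1, …) = (3, 3, 0, 2, 1, 2)

Repeated division by 5 gives the digits low-to-high: 7143 = 3 + 3·5^1 + 2·5^3 + 1·5^4 + 2·5^5. Digit sequence: (3, 3, 0, 2, 1, 2).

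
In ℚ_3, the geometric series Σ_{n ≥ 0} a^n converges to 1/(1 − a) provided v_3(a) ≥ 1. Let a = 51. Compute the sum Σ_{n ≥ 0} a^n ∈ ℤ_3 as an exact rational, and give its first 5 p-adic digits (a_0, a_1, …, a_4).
Σ a^n = 1/(1 − a) = -1/50;  first 5 digits = (1, 2, 0, 1, 0)

v_3(a) = 1 ≥ 1, so the series converges in ℤ_3 to 1/(1 − a) = 1/(1 − 51) = -1/50. Expand this rational in ℤ_3: compute digits iteratively via d_i = x_i mod 3, x_{i+1} = (x_i − d_i)/3. The first 5 digits are (1, 2, 0, 1, 0).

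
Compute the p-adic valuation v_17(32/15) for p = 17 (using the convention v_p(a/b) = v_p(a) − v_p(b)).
v_17(32/15) = 0

Factor powers of 17 from the numerator and denominator of the reduced fraction: 32 = 17^0 · 32 and 15 = 17^0 · 15. Apply v_p(a/b) = v_p(a) − v_p(b): v_17(32/15) = 0 − 0 = 0.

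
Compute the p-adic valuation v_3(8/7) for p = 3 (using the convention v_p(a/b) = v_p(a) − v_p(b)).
v_3(8/7) = 0

Factor powers of 3 from the numerator and denominator of the reduced fraction: 8 = 3^0 · 8 and 7 = 3^0 · 7. Apply v_p(a/b) = v_p(a) − v_p(b): v_3(8/7) = 0 − 0 = 0.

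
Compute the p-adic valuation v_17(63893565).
v_17(63893565) = 5

v_17(n) is the largest exponent k such that 17^k divides n. Factor out: 63893565 = 17^5 · 45. (Sign doesn't affect v_p.) So v_17(63893565) = 5.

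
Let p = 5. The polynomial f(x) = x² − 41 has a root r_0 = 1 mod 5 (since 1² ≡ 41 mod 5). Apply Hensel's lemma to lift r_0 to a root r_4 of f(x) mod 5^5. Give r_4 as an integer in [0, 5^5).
r_4 = 696 (mod 3125)

Hensel's recurrence: r_{i+1} = r_i − f(r_i)·(f′(r_i))^{-1} mod 5^{i+2}, with f′(x) = 2x. Iterate:
  r_0 = 1 (mod 5)
  r_1 = 21 (mod 25)
  r_2 = 71 (mod 125)
  r_3 = 71 (mod 625)
  r_4 = 696 (mod 3125)
Final: r_4 = 696, and one checks f(r_4) ≡ 0 mod 5^5.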